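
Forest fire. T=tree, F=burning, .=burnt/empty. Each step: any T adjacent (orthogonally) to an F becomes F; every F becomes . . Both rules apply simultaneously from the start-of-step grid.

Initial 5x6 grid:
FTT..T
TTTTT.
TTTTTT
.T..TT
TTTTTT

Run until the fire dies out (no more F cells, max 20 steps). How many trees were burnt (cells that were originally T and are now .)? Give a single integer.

Answer: 22

Derivation:
Step 1: +2 fires, +1 burnt (F count now 2)
Step 2: +3 fires, +2 burnt (F count now 3)
Step 3: +2 fires, +3 burnt (F count now 2)
Step 4: +3 fires, +2 burnt (F count now 3)
Step 5: +3 fires, +3 burnt (F count now 3)
Step 6: +3 fires, +3 burnt (F count now 3)
Step 7: +3 fires, +3 burnt (F count now 3)
Step 8: +2 fires, +3 burnt (F count now 2)
Step 9: +1 fires, +2 burnt (F count now 1)
Step 10: +0 fires, +1 burnt (F count now 0)
Fire out after step 10
Initially T: 23, now '.': 29
Total burnt (originally-T cells now '.'): 22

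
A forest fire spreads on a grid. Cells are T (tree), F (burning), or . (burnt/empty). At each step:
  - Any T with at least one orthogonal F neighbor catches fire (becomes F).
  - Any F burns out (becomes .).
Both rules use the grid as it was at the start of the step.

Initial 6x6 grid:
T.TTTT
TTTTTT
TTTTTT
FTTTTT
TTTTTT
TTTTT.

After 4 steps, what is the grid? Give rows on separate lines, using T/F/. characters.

Step 1: 3 trees catch fire, 1 burn out
  T.TTTT
  TTTTTT
  FTTTTT
  .FTTTT
  FTTTTT
  TTTTT.
Step 2: 5 trees catch fire, 3 burn out
  T.TTTT
  FTTTTT
  .FTTTT
  ..FTTT
  .FTTTT
  FTTTT.
Step 3: 6 trees catch fire, 5 burn out
  F.TTTT
  .FTTTT
  ..FTTT
  ...FTT
  ..FTTT
  .FTTT.
Step 4: 5 trees catch fire, 6 burn out
  ..TTTT
  ..FTTT
  ...FTT
  ....FT
  ...FTT
  ..FTT.

..TTTT
..FTTT
...FTT
....FT
...FTT
..FTT.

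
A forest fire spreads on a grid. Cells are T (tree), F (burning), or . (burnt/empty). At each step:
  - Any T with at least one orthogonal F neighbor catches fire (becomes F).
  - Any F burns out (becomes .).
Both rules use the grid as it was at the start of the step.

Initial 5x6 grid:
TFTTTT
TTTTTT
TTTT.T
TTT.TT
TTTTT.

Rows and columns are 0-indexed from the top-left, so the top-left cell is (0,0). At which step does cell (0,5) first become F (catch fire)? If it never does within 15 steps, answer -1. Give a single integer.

Step 1: cell (0,5)='T' (+3 fires, +1 burnt)
Step 2: cell (0,5)='T' (+4 fires, +3 burnt)
Step 3: cell (0,5)='T' (+5 fires, +4 burnt)
Step 4: cell (0,5)='F' (+6 fires, +5 burnt)
  -> target ignites at step 4
Step 5: cell (0,5)='.' (+3 fires, +6 burnt)
Step 6: cell (0,5)='.' (+2 fires, +3 burnt)
Step 7: cell (0,5)='.' (+2 fires, +2 burnt)
Step 8: cell (0,5)='.' (+1 fires, +2 burnt)
Step 9: cell (0,5)='.' (+0 fires, +1 burnt)
  fire out at step 9

4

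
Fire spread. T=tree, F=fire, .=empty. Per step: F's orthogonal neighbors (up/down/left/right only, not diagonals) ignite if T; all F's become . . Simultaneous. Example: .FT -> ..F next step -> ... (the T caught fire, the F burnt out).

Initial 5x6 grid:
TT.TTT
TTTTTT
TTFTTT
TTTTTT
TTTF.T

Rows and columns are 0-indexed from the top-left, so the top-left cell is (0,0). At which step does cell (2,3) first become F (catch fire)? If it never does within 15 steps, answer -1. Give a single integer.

Step 1: cell (2,3)='F' (+6 fires, +2 burnt)
  -> target ignites at step 1
Step 2: cell (2,3)='.' (+7 fires, +6 burnt)
Step 3: cell (2,3)='.' (+8 fires, +7 burnt)
Step 4: cell (2,3)='.' (+4 fires, +8 burnt)
Step 5: cell (2,3)='.' (+1 fires, +4 burnt)
Step 6: cell (2,3)='.' (+0 fires, +1 burnt)
  fire out at step 6

1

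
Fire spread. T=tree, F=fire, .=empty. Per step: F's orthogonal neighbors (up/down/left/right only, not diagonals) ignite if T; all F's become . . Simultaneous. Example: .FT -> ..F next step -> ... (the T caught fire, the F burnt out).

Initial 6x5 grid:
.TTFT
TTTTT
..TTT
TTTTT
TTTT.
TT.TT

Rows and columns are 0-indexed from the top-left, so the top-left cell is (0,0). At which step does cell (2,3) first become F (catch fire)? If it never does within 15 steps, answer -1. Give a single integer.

Step 1: cell (2,3)='T' (+3 fires, +1 burnt)
Step 2: cell (2,3)='F' (+4 fires, +3 burnt)
  -> target ignites at step 2
Step 3: cell (2,3)='.' (+4 fires, +4 burnt)
Step 4: cell (2,3)='.' (+4 fires, +4 burnt)
Step 5: cell (2,3)='.' (+3 fires, +4 burnt)
Step 6: cell (2,3)='.' (+3 fires, +3 burnt)
Step 7: cell (2,3)='.' (+2 fires, +3 burnt)
Step 8: cell (2,3)='.' (+1 fires, +2 burnt)
Step 9: cell (2,3)='.' (+0 fires, +1 burnt)
  fire out at step 9

2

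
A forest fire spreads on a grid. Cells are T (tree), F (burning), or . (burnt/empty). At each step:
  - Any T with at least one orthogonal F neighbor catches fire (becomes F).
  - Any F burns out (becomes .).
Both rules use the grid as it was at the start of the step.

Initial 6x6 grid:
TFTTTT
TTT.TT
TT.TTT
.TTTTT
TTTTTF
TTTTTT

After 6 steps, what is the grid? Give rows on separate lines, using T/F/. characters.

Step 1: 6 trees catch fire, 2 burn out
  F.FTTT
  TFT.TT
  TT.TTT
  .TTTTF
  TTTTF.
  TTTTTF
Step 2: 8 trees catch fire, 6 burn out
  ...FTT
  F.F.TT
  TF.TTF
  .TTTF.
  TTTF..
  TTTTF.
Step 3: 8 trees catch fire, 8 burn out
  ....FT
  ....TF
  F..TF.
  .FTF..
  TTF...
  TTTF..
Step 4: 6 trees catch fire, 8 burn out
  .....F
  ....F.
  ...F..
  ..F...
  TF....
  TTF...
Step 5: 2 trees catch fire, 6 burn out
  ......
  ......
  ......
  ......
  F.....
  TF....
Step 6: 1 trees catch fire, 2 burn out
  ......
  ......
  ......
  ......
  ......
  F.....

......
......
......
......
......
F.....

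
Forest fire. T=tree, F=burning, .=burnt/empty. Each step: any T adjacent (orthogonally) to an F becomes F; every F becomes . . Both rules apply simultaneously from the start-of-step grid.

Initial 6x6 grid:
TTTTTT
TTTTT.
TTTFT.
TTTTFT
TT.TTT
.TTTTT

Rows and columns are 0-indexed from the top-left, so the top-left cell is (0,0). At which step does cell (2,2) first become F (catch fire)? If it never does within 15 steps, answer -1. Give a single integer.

Step 1: cell (2,2)='F' (+6 fires, +2 burnt)
  -> target ignites at step 1
Step 2: cell (2,2)='.' (+8 fires, +6 burnt)
Step 3: cell (2,2)='.' (+7 fires, +8 burnt)
Step 4: cell (2,2)='.' (+6 fires, +7 burnt)
Step 5: cell (2,2)='.' (+3 fires, +6 burnt)
Step 6: cell (2,2)='.' (+0 fires, +3 burnt)
  fire out at step 6

1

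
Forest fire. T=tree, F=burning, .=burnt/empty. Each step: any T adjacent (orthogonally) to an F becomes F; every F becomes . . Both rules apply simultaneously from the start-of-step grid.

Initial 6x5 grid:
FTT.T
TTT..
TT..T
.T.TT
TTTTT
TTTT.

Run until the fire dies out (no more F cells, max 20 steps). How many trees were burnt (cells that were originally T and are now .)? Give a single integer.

Answer: 20

Derivation:
Step 1: +2 fires, +1 burnt (F count now 2)
Step 2: +3 fires, +2 burnt (F count now 3)
Step 3: +2 fires, +3 burnt (F count now 2)
Step 4: +1 fires, +2 burnt (F count now 1)
Step 5: +1 fires, +1 burnt (F count now 1)
Step 6: +3 fires, +1 burnt (F count now 3)
Step 7: +3 fires, +3 burnt (F count now 3)
Step 8: +3 fires, +3 burnt (F count now 3)
Step 9: +1 fires, +3 burnt (F count now 1)
Step 10: +1 fires, +1 burnt (F count now 1)
Step 11: +0 fires, +1 burnt (F count now 0)
Fire out after step 11
Initially T: 21, now '.': 29
Total burnt (originally-T cells now '.'): 20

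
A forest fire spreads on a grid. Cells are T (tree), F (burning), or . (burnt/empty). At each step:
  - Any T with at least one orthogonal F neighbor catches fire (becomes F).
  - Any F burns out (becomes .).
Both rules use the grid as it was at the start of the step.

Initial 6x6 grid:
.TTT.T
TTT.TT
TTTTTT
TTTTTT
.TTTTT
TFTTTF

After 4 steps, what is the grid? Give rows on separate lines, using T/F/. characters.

Step 1: 5 trees catch fire, 2 burn out
  .TTT.T
  TTT.TT
  TTTTTT
  TTTTTT
  .FTTTF
  F.FTF.
Step 2: 5 trees catch fire, 5 burn out
  .TTT.T
  TTT.TT
  TTTTTT
  TFTTTF
  ..FTF.
  ...F..
Step 3: 6 trees catch fire, 5 burn out
  .TTT.T
  TTT.TT
  TFTTTF
  F.FTF.
  ...F..
  ......
Step 4: 6 trees catch fire, 6 burn out
  .TTT.T
  TFT.TF
  F.FTF.
  ...F..
  ......
  ......

.TTT.T
TFT.TF
F.FTF.
...F..
......
......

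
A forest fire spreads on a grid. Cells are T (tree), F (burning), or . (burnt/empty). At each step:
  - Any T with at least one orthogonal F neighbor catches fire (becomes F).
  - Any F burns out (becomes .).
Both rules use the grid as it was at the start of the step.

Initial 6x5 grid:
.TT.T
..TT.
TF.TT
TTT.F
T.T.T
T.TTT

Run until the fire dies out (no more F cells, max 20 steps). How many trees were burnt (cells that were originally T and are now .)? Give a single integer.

Answer: 17

Derivation:
Step 1: +4 fires, +2 burnt (F count now 4)
Step 2: +4 fires, +4 burnt (F count now 4)
Step 3: +4 fires, +4 burnt (F count now 4)
Step 4: +3 fires, +4 burnt (F count now 3)
Step 5: +1 fires, +3 burnt (F count now 1)
Step 6: +1 fires, +1 burnt (F count now 1)
Step 7: +0 fires, +1 burnt (F count now 0)
Fire out after step 7
Initially T: 18, now '.': 29
Total burnt (originally-T cells now '.'): 17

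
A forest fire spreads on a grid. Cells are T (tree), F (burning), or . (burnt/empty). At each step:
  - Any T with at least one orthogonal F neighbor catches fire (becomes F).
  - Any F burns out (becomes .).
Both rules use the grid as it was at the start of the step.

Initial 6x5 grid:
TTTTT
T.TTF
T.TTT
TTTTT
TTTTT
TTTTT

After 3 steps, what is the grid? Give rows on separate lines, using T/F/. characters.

Step 1: 3 trees catch fire, 1 burn out
  TTTTF
  T.TF.
  T.TTF
  TTTTT
  TTTTT
  TTTTT
Step 2: 4 trees catch fire, 3 burn out
  TTTF.
  T.F..
  T.TF.
  TTTTF
  TTTTT
  TTTTT
Step 3: 4 trees catch fire, 4 burn out
  TTF..
  T....
  T.F..
  TTTF.
  TTTTF
  TTTTT

TTF..
T....
T.F..
TTTF.
TTTTF
TTTTT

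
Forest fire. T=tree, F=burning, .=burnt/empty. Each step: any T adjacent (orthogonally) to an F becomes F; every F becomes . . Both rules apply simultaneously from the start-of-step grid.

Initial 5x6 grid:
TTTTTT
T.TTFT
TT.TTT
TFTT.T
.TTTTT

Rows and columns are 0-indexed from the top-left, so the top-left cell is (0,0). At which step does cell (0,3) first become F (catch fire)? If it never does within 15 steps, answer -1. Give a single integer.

Step 1: cell (0,3)='T' (+8 fires, +2 burnt)
Step 2: cell (0,3)='F' (+8 fires, +8 burnt)
  -> target ignites at step 2
Step 3: cell (0,3)='.' (+4 fires, +8 burnt)
Step 4: cell (0,3)='.' (+4 fires, +4 burnt)
Step 5: cell (0,3)='.' (+0 fires, +4 burnt)
  fire out at step 5

2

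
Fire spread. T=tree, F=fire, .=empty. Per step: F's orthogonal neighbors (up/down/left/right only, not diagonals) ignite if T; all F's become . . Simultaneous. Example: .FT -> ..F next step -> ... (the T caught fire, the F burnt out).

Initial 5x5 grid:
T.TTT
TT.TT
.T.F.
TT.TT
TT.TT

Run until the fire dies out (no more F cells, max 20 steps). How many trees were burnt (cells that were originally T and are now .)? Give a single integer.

Answer: 9

Derivation:
Step 1: +2 fires, +1 burnt (F count now 2)
Step 2: +4 fires, +2 burnt (F count now 4)
Step 3: +3 fires, +4 burnt (F count now 3)
Step 4: +0 fires, +3 burnt (F count now 0)
Fire out after step 4
Initially T: 17, now '.': 17
Total burnt (originally-T cells now '.'): 9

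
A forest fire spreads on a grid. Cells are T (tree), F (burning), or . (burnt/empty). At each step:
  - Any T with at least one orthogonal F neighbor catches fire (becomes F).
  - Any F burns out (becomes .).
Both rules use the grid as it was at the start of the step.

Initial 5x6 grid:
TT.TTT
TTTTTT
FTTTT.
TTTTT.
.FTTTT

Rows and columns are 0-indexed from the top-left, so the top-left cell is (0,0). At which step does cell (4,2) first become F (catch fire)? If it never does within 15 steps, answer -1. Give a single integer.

Step 1: cell (4,2)='F' (+5 fires, +2 burnt)
  -> target ignites at step 1
Step 2: cell (4,2)='.' (+5 fires, +5 burnt)
Step 3: cell (4,2)='.' (+5 fires, +5 burnt)
Step 4: cell (4,2)='.' (+4 fires, +5 burnt)
Step 5: cell (4,2)='.' (+2 fires, +4 burnt)
Step 6: cell (4,2)='.' (+2 fires, +2 burnt)
Step 7: cell (4,2)='.' (+1 fires, +2 burnt)
Step 8: cell (4,2)='.' (+0 fires, +1 burnt)
  fire out at step 8

1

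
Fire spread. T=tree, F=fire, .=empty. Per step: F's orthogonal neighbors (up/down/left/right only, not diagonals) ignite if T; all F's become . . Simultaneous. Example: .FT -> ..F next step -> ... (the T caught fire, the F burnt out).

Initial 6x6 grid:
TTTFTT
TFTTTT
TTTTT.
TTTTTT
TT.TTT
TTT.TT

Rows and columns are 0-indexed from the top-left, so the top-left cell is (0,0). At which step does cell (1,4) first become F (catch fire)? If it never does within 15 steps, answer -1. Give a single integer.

Step 1: cell (1,4)='T' (+7 fires, +2 burnt)
Step 2: cell (1,4)='F' (+7 fires, +7 burnt)
  -> target ignites at step 2
Step 3: cell (1,4)='.' (+6 fires, +7 burnt)
Step 4: cell (1,4)='.' (+4 fires, +6 burnt)
Step 5: cell (1,4)='.' (+4 fires, +4 burnt)
Step 6: cell (1,4)='.' (+2 fires, +4 burnt)
Step 7: cell (1,4)='.' (+1 fires, +2 burnt)
Step 8: cell (1,4)='.' (+0 fires, +1 burnt)
  fire out at step 8

2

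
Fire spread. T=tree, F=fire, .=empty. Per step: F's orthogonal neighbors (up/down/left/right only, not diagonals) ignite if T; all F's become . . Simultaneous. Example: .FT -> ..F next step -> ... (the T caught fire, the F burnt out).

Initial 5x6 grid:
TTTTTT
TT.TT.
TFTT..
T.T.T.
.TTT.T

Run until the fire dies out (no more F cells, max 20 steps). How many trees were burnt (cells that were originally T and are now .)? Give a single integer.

Answer: 18

Derivation:
Step 1: +3 fires, +1 burnt (F count now 3)
Step 2: +5 fires, +3 burnt (F count now 5)
Step 3: +4 fires, +5 burnt (F count now 4)
Step 4: +4 fires, +4 burnt (F count now 4)
Step 5: +1 fires, +4 burnt (F count now 1)
Step 6: +1 fires, +1 burnt (F count now 1)
Step 7: +0 fires, +1 burnt (F count now 0)
Fire out after step 7
Initially T: 20, now '.': 28
Total burnt (originally-T cells now '.'): 18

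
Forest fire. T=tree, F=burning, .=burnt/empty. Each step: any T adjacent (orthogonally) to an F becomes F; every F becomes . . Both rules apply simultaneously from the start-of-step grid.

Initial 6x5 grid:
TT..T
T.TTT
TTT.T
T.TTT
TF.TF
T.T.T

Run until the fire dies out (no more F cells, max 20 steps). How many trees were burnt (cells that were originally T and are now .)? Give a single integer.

Answer: 19

Derivation:
Step 1: +4 fires, +2 burnt (F count now 4)
Step 2: +4 fires, +4 burnt (F count now 4)
Step 3: +3 fires, +4 burnt (F count now 3)
Step 4: +5 fires, +3 burnt (F count now 5)
Step 5: +2 fires, +5 burnt (F count now 2)
Step 6: +1 fires, +2 burnt (F count now 1)
Step 7: +0 fires, +1 burnt (F count now 0)
Fire out after step 7
Initially T: 20, now '.': 29
Total burnt (originally-T cells now '.'): 19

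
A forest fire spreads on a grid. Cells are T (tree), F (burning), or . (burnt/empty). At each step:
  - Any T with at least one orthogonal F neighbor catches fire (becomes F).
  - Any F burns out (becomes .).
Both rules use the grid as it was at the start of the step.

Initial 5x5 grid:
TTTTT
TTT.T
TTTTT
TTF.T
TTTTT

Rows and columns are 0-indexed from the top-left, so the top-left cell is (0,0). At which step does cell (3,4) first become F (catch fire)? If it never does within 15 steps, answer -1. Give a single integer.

Step 1: cell (3,4)='T' (+3 fires, +1 burnt)
Step 2: cell (3,4)='T' (+6 fires, +3 burnt)
Step 3: cell (3,4)='T' (+6 fires, +6 burnt)
Step 4: cell (3,4)='F' (+5 fires, +6 burnt)
  -> target ignites at step 4
Step 5: cell (3,4)='.' (+2 fires, +5 burnt)
Step 6: cell (3,4)='.' (+0 fires, +2 burnt)
  fire out at step 6

4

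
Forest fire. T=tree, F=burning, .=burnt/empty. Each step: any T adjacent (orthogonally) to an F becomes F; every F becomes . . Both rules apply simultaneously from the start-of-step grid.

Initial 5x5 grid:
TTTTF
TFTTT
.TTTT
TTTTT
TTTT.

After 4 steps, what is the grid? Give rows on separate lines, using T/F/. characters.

Step 1: 6 trees catch fire, 2 burn out
  TFTF.
  F.FTF
  .FTTT
  TTTTT
  TTTT.
Step 2: 6 trees catch fire, 6 burn out
  F.F..
  ...F.
  ..FTF
  TFTTT
  TTTT.
Step 3: 5 trees catch fire, 6 burn out
  .....
  .....
  ...F.
  F.FTF
  TFTT.
Step 4: 3 trees catch fire, 5 burn out
  .....
  .....
  .....
  ...F.
  F.FT.

.....
.....
.....
...F.
F.FT.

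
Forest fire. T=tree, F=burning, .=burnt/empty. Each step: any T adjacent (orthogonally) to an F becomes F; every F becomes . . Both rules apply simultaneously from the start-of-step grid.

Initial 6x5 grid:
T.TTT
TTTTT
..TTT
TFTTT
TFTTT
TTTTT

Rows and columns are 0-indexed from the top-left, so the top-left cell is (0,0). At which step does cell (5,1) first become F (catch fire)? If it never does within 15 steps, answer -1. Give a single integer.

Step 1: cell (5,1)='F' (+5 fires, +2 burnt)
  -> target ignites at step 1
Step 2: cell (5,1)='.' (+5 fires, +5 burnt)
Step 3: cell (5,1)='.' (+5 fires, +5 burnt)
Step 4: cell (5,1)='.' (+5 fires, +5 burnt)
Step 5: cell (5,1)='.' (+3 fires, +5 burnt)
Step 6: cell (5,1)='.' (+2 fires, +3 burnt)
Step 7: cell (5,1)='.' (+0 fires, +2 burnt)
  fire out at step 7

1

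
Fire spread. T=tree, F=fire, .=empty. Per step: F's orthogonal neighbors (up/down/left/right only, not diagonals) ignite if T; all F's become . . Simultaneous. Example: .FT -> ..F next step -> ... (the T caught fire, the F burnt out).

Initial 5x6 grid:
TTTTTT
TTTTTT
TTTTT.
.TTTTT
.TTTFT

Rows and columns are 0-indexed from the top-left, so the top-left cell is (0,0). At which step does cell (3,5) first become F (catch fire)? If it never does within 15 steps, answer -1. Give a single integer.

Step 1: cell (3,5)='T' (+3 fires, +1 burnt)
Step 2: cell (3,5)='F' (+4 fires, +3 burnt)
  -> target ignites at step 2
Step 3: cell (3,5)='.' (+4 fires, +4 burnt)
Step 4: cell (3,5)='.' (+5 fires, +4 burnt)
Step 5: cell (3,5)='.' (+4 fires, +5 burnt)
Step 6: cell (3,5)='.' (+3 fires, +4 burnt)
Step 7: cell (3,5)='.' (+2 fires, +3 burnt)
Step 8: cell (3,5)='.' (+1 fires, +2 burnt)
Step 9: cell (3,5)='.' (+0 fires, +1 burnt)
  fire out at step 9

2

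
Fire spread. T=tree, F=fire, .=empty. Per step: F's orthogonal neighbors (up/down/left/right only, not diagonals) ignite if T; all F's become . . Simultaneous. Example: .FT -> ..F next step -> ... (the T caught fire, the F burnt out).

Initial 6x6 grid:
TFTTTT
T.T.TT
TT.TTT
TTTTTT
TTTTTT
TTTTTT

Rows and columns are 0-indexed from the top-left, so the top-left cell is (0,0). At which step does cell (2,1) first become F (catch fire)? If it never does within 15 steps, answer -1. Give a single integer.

Step 1: cell (2,1)='T' (+2 fires, +1 burnt)
Step 2: cell (2,1)='T' (+3 fires, +2 burnt)
Step 3: cell (2,1)='T' (+2 fires, +3 burnt)
Step 4: cell (2,1)='F' (+4 fires, +2 burnt)
  -> target ignites at step 4
Step 5: cell (2,1)='.' (+4 fires, +4 burnt)
Step 6: cell (2,1)='.' (+6 fires, +4 burnt)
Step 7: cell (2,1)='.' (+5 fires, +6 burnt)
Step 8: cell (2,1)='.' (+4 fires, +5 burnt)
Step 9: cell (2,1)='.' (+2 fires, +4 burnt)
Step 10: cell (2,1)='.' (+0 fires, +2 burnt)
  fire out at step 10

4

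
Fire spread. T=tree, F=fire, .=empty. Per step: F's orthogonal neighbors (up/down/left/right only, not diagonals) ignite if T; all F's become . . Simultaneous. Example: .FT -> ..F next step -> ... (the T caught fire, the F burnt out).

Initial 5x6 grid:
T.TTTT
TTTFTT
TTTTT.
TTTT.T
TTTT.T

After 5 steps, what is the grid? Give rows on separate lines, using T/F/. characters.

Step 1: 4 trees catch fire, 1 burn out
  T.TFTT
  TTF.FT
  TTTFT.
  TTTT.T
  TTTT.T
Step 2: 7 trees catch fire, 4 burn out
  T.F.FT
  TF...F
  TTF.F.
  TTTF.T
  TTTT.T
Step 3: 5 trees catch fire, 7 burn out
  T....F
  F.....
  TF....
  TTF..T
  TTTF.T
Step 4: 4 trees catch fire, 5 burn out
  F.....
  ......
  F.....
  TF...T
  TTF..T
Step 5: 2 trees catch fire, 4 burn out
  ......
  ......
  ......
  F....T
  TF...T

......
......
......
F....T
TF...T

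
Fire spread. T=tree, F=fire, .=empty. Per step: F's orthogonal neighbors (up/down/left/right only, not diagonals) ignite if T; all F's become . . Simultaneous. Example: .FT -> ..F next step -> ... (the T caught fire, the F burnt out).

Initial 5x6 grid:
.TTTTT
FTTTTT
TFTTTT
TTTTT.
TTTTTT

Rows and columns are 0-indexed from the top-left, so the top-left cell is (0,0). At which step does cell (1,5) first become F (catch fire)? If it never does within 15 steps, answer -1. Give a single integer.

Step 1: cell (1,5)='T' (+4 fires, +2 burnt)
Step 2: cell (1,5)='T' (+6 fires, +4 burnt)
Step 3: cell (1,5)='T' (+6 fires, +6 burnt)
Step 4: cell (1,5)='T' (+5 fires, +6 burnt)
Step 5: cell (1,5)='F' (+3 fires, +5 burnt)
  -> target ignites at step 5
Step 6: cell (1,5)='.' (+2 fires, +3 burnt)
Step 7: cell (1,5)='.' (+0 fires, +2 burnt)
  fire out at step 7

5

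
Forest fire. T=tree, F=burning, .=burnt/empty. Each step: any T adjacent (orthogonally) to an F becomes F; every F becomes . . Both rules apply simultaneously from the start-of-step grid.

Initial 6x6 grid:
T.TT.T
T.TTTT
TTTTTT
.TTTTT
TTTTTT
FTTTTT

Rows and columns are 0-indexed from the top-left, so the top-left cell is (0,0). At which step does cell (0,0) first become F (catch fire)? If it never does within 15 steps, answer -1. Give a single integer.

Step 1: cell (0,0)='T' (+2 fires, +1 burnt)
Step 2: cell (0,0)='T' (+2 fires, +2 burnt)
Step 3: cell (0,0)='T' (+3 fires, +2 burnt)
Step 4: cell (0,0)='T' (+4 fires, +3 burnt)
Step 5: cell (0,0)='T' (+5 fires, +4 burnt)
Step 6: cell (0,0)='T' (+5 fires, +5 burnt)
Step 7: cell (0,0)='F' (+5 fires, +5 burnt)
  -> target ignites at step 7
Step 8: cell (0,0)='.' (+3 fires, +5 burnt)
Step 9: cell (0,0)='.' (+1 fires, +3 burnt)
Step 10: cell (0,0)='.' (+1 fires, +1 burnt)
Step 11: cell (0,0)='.' (+0 fires, +1 burnt)
  fire out at step 11

7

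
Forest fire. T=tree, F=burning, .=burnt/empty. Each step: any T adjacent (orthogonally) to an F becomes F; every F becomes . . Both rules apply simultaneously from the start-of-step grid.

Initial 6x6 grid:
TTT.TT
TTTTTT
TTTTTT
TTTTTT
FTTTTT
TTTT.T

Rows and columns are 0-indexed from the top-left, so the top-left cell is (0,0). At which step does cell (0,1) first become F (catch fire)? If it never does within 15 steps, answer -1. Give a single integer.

Step 1: cell (0,1)='T' (+3 fires, +1 burnt)
Step 2: cell (0,1)='T' (+4 fires, +3 burnt)
Step 3: cell (0,1)='T' (+5 fires, +4 burnt)
Step 4: cell (0,1)='T' (+6 fires, +5 burnt)
Step 5: cell (0,1)='F' (+5 fires, +6 burnt)
  -> target ignites at step 5
Step 6: cell (0,1)='.' (+5 fires, +5 burnt)
Step 7: cell (0,1)='.' (+2 fires, +5 burnt)
Step 8: cell (0,1)='.' (+2 fires, +2 burnt)
Step 9: cell (0,1)='.' (+1 fires, +2 burnt)
Step 10: cell (0,1)='.' (+0 fires, +1 burnt)
  fire out at step 10

5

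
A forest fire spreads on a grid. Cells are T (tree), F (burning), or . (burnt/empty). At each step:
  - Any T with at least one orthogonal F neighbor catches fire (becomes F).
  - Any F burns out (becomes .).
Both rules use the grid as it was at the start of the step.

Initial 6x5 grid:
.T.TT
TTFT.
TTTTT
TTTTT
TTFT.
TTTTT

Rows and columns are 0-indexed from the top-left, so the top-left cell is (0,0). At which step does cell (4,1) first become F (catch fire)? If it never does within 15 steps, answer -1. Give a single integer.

Step 1: cell (4,1)='F' (+7 fires, +2 burnt)
  -> target ignites at step 1
Step 2: cell (4,1)='.' (+10 fires, +7 burnt)
Step 3: cell (4,1)='.' (+7 fires, +10 burnt)
Step 4: cell (4,1)='.' (+0 fires, +7 burnt)
  fire out at step 4

1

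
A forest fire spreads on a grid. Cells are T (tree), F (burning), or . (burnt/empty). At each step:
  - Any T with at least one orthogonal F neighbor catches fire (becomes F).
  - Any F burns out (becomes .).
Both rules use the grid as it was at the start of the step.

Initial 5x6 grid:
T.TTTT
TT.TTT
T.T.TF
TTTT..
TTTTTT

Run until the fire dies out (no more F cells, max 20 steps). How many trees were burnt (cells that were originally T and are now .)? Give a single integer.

Answer: 8

Derivation:
Step 1: +2 fires, +1 burnt (F count now 2)
Step 2: +2 fires, +2 burnt (F count now 2)
Step 3: +2 fires, +2 burnt (F count now 2)
Step 4: +1 fires, +2 burnt (F count now 1)
Step 5: +1 fires, +1 burnt (F count now 1)
Step 6: +0 fires, +1 burnt (F count now 0)
Fire out after step 6
Initially T: 23, now '.': 15
Total burnt (originally-T cells now '.'): 8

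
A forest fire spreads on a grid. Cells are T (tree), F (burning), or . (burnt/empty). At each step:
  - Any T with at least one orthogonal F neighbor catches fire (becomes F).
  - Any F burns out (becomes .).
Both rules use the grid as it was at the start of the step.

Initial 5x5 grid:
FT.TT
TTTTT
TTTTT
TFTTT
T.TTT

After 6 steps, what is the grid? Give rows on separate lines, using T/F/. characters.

Step 1: 5 trees catch fire, 2 burn out
  .F.TT
  FTTTT
  TFTTT
  F.FTT
  T.TTT
Step 2: 6 trees catch fire, 5 burn out
  ...TT
  .FTTT
  F.FTT
  ...FT
  F.FTT
Step 3: 4 trees catch fire, 6 burn out
  ...TT
  ..FTT
  ...FT
  ....F
  ...FT
Step 4: 3 trees catch fire, 4 burn out
  ...TT
  ...FT
  ....F
  .....
  ....F
Step 5: 2 trees catch fire, 3 burn out
  ...FT
  ....F
  .....
  .....
  .....
Step 6: 1 trees catch fire, 2 burn out
  ....F
  .....
  .....
  .....
  .....

....F
.....
.....
.....
.....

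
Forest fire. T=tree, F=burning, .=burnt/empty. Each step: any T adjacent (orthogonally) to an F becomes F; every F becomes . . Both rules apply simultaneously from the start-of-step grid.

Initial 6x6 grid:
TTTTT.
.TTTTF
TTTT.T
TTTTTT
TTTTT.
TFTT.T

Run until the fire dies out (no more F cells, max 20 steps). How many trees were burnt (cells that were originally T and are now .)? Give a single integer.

Answer: 28

Derivation:
Step 1: +5 fires, +2 burnt (F count now 5)
Step 2: +7 fires, +5 burnt (F count now 7)
Step 3: +8 fires, +7 burnt (F count now 8)
Step 4: +6 fires, +8 burnt (F count now 6)
Step 5: +1 fires, +6 burnt (F count now 1)
Step 6: +1 fires, +1 burnt (F count now 1)
Step 7: +0 fires, +1 burnt (F count now 0)
Fire out after step 7
Initially T: 29, now '.': 35
Total burnt (originally-T cells now '.'): 28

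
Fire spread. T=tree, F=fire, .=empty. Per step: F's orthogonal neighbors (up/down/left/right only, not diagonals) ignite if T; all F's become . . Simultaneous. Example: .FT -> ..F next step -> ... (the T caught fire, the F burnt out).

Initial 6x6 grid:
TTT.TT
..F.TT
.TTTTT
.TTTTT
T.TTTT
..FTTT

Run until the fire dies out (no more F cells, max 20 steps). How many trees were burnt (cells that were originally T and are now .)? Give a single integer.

Step 1: +4 fires, +2 burnt (F count now 4)
Step 2: +6 fires, +4 burnt (F count now 6)
Step 3: +6 fires, +6 burnt (F count now 6)
Step 4: +4 fires, +6 burnt (F count now 4)
Step 5: +3 fires, +4 burnt (F count now 3)
Step 6: +1 fires, +3 burnt (F count now 1)
Step 7: +0 fires, +1 burnt (F count now 0)
Fire out after step 7
Initially T: 25, now '.': 35
Total burnt (originally-T cells now '.'): 24

Answer: 24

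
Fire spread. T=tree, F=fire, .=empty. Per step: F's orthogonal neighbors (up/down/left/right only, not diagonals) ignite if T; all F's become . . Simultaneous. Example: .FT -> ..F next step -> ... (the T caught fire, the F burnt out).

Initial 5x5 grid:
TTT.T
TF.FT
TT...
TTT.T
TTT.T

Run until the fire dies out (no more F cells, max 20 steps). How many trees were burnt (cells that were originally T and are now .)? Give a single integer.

Answer: 14

Derivation:
Step 1: +4 fires, +2 burnt (F count now 4)
Step 2: +5 fires, +4 burnt (F count now 5)
Step 3: +3 fires, +5 burnt (F count now 3)
Step 4: +2 fires, +3 burnt (F count now 2)
Step 5: +0 fires, +2 burnt (F count now 0)
Fire out after step 5
Initially T: 16, now '.': 23
Total burnt (originally-T cells now '.'): 14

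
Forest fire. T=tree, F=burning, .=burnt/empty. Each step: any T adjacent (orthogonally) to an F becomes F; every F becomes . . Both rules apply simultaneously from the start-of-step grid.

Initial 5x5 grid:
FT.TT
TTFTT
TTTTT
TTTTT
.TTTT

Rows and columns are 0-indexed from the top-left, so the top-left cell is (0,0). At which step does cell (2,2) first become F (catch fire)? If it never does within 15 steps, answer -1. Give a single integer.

Step 1: cell (2,2)='F' (+5 fires, +2 burnt)
  -> target ignites at step 1
Step 2: cell (2,2)='.' (+6 fires, +5 burnt)
Step 3: cell (2,2)='.' (+6 fires, +6 burnt)
Step 4: cell (2,2)='.' (+3 fires, +6 burnt)
Step 5: cell (2,2)='.' (+1 fires, +3 burnt)
Step 6: cell (2,2)='.' (+0 fires, +1 burnt)
  fire out at step 6

1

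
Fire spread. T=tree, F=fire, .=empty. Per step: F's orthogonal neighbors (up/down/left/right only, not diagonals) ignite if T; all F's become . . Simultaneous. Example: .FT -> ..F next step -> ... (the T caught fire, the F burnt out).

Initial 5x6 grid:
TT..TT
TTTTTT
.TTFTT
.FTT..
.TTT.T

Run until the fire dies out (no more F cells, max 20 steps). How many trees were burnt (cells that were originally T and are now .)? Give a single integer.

Step 1: +7 fires, +2 burnt (F count now 7)
Step 2: +6 fires, +7 burnt (F count now 6)
Step 3: +4 fires, +6 burnt (F count now 4)
Step 4: +2 fires, +4 burnt (F count now 2)
Step 5: +0 fires, +2 burnt (F count now 0)
Fire out after step 5
Initially T: 20, now '.': 29
Total burnt (originally-T cells now '.'): 19

Answer: 19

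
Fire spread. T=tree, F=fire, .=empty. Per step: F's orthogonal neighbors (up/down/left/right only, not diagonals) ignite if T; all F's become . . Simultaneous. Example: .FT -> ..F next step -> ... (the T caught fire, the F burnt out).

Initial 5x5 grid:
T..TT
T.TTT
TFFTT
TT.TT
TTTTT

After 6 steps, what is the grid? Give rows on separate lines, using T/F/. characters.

Step 1: 4 trees catch fire, 2 burn out
  T..TT
  T.FTT
  F..FT
  TF.TT
  TTTTT
Step 2: 6 trees catch fire, 4 burn out
  T..TT
  F..FT
  ....F
  F..FT
  TFTTT
Step 3: 7 trees catch fire, 6 burn out
  F..FT
  ....F
  .....
  ....F
  F.FFT
Step 4: 2 trees catch fire, 7 burn out
  ....F
  .....
  .....
  .....
  ....F
Step 5: 0 trees catch fire, 2 burn out
  .....
  .....
  .....
  .....
  .....
Step 6: 0 trees catch fire, 0 burn out
  .....
  .....
  .....
  .....
  .....

.....
.....
.....
.....
.....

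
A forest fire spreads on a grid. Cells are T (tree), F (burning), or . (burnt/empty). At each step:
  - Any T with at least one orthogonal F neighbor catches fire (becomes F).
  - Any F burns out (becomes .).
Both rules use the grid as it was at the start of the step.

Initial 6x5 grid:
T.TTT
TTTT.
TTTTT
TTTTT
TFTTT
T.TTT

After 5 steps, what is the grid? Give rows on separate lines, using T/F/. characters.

Step 1: 3 trees catch fire, 1 burn out
  T.TTT
  TTTT.
  TTTTT
  TFTTT
  F.FTT
  T.TTT
Step 2: 6 trees catch fire, 3 burn out
  T.TTT
  TTTT.
  TFTTT
  F.FTT
  ...FT
  F.FTT
Step 3: 6 trees catch fire, 6 burn out
  T.TTT
  TFTT.
  F.FTT
  ...FT
  ....F
  ...FT
Step 4: 5 trees catch fire, 6 burn out
  T.TTT
  F.FT.
  ...FT
  ....F
  .....
  ....F
Step 5: 4 trees catch fire, 5 burn out
  F.FTT
  ...F.
  ....F
  .....
  .....
  .....

F.FTT
...F.
....F
.....
.....
.....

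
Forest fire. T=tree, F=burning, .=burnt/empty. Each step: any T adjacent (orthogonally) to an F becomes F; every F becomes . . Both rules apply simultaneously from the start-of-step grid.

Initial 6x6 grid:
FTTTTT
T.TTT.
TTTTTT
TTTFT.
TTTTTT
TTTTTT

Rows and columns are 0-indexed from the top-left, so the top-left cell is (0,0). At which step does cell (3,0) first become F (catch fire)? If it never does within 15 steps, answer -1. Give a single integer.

Step 1: cell (3,0)='T' (+6 fires, +2 burnt)
Step 2: cell (3,0)='T' (+9 fires, +6 burnt)
Step 3: cell (3,0)='F' (+10 fires, +9 burnt)
  -> target ignites at step 3
Step 4: cell (3,0)='.' (+4 fires, +10 burnt)
Step 5: cell (3,0)='.' (+2 fires, +4 burnt)
Step 6: cell (3,0)='.' (+0 fires, +2 burnt)
  fire out at step 6

3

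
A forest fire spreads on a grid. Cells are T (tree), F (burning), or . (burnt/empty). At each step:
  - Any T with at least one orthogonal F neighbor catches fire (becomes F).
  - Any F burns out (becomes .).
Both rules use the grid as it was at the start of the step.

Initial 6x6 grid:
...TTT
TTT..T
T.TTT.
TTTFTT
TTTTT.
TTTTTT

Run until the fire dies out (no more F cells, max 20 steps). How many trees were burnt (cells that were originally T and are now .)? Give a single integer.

Answer: 23

Derivation:
Step 1: +4 fires, +1 burnt (F count now 4)
Step 2: +7 fires, +4 burnt (F count now 7)
Step 3: +5 fires, +7 burnt (F count now 5)
Step 4: +5 fires, +5 burnt (F count now 5)
Step 5: +2 fires, +5 burnt (F count now 2)
Step 6: +0 fires, +2 burnt (F count now 0)
Fire out after step 6
Initially T: 27, now '.': 32
Total burnt (originally-T cells now '.'): 23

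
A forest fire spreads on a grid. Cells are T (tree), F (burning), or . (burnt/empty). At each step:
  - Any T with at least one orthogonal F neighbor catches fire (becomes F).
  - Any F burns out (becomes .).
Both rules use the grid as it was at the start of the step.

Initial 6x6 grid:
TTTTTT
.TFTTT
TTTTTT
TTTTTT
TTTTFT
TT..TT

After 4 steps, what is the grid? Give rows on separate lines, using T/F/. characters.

Step 1: 8 trees catch fire, 2 burn out
  TTFTTT
  .F.FTT
  TTFTTT
  TTTTFT
  TTTF.F
  TT..FT
Step 2: 11 trees catch fire, 8 burn out
  TF.FTT
  ....FT
  TF.FFT
  TTFF.F
  TTF...
  TT...F
Step 3: 7 trees catch fire, 11 burn out
  F...FT
  .....F
  F....F
  TF....
  TF....
  TT....
Step 4: 4 trees catch fire, 7 burn out
  .....F
  ......
  ......
  F.....
  F.....
  TF....

.....F
......
......
F.....
F.....
TF....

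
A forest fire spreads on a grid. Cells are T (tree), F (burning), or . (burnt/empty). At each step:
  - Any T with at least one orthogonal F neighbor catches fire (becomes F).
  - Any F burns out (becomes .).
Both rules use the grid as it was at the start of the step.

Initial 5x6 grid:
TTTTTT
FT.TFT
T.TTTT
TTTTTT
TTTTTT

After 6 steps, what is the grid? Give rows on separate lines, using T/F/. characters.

Step 1: 7 trees catch fire, 2 burn out
  FTTTFT
  .F.F.F
  F.TTFT
  TTTTTT
  TTTTTT
Step 2: 7 trees catch fire, 7 burn out
  .FTF.F
  ......
  ..TF.F
  FTTTFT
  TTTTTT
Step 3: 7 trees catch fire, 7 burn out
  ..F...
  ......
  ..F...
  .FTF.F
  FTTTFT
Step 4: 4 trees catch fire, 7 burn out
  ......
  ......
  ......
  ..F...
  .FTF.F
Step 5: 1 trees catch fire, 4 burn out
  ......
  ......
  ......
  ......
  ..F...
Step 6: 0 trees catch fire, 1 burn out
  ......
  ......
  ......
  ......
  ......

......
......
......
......
......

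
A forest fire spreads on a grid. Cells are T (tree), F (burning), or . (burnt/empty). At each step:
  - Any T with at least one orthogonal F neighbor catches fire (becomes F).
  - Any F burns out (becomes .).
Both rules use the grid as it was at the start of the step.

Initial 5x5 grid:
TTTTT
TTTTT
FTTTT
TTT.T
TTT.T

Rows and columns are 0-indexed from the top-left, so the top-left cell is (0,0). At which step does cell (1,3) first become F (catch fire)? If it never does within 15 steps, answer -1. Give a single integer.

Step 1: cell (1,3)='T' (+3 fires, +1 burnt)
Step 2: cell (1,3)='T' (+5 fires, +3 burnt)
Step 3: cell (1,3)='T' (+5 fires, +5 burnt)
Step 4: cell (1,3)='F' (+4 fires, +5 burnt)
  -> target ignites at step 4
Step 5: cell (1,3)='.' (+3 fires, +4 burnt)
Step 6: cell (1,3)='.' (+2 fires, +3 burnt)
Step 7: cell (1,3)='.' (+0 fires, +2 burnt)
  fire out at step 7

4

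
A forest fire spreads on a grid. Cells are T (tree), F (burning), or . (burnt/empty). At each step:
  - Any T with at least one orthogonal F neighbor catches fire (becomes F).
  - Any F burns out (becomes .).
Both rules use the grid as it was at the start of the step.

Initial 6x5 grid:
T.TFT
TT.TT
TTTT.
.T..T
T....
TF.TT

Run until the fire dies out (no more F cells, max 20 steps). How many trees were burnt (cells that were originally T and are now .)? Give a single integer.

Answer: 14

Derivation:
Step 1: +4 fires, +2 burnt (F count now 4)
Step 2: +3 fires, +4 burnt (F count now 3)
Step 3: +1 fires, +3 burnt (F count now 1)
Step 4: +1 fires, +1 burnt (F count now 1)
Step 5: +3 fires, +1 burnt (F count now 3)
Step 6: +1 fires, +3 burnt (F count now 1)
Step 7: +1 fires, +1 burnt (F count now 1)
Step 8: +0 fires, +1 burnt (F count now 0)
Fire out after step 8
Initially T: 17, now '.': 27
Total burnt (originally-T cells now '.'): 14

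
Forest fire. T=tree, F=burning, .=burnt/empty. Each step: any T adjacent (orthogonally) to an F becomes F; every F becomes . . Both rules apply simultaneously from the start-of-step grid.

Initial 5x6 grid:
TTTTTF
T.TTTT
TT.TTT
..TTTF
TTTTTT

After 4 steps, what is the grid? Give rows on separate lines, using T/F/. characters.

Step 1: 5 trees catch fire, 2 burn out
  TTTTF.
  T.TTTF
  TT.TTF
  ..TTF.
  TTTTTF
Step 2: 5 trees catch fire, 5 burn out
  TTTF..
  T.TTF.
  TT.TF.
  ..TF..
  TTTTF.
Step 3: 5 trees catch fire, 5 burn out
  TTF...
  T.TF..
  TT.F..
  ..F...
  TTTF..
Step 4: 3 trees catch fire, 5 burn out
  TF....
  T.F...
  TT....
  ......
  TTF...

TF....
T.F...
TT....
......
TTF...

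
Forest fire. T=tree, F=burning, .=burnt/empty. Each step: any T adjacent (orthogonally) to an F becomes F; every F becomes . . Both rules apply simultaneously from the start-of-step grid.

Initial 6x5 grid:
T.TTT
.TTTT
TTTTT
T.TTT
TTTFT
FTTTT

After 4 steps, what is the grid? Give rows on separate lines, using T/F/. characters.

Step 1: 6 trees catch fire, 2 burn out
  T.TTT
  .TTTT
  TTTTT
  T.TFT
  FTF.F
  .FTFT
Step 2: 7 trees catch fire, 6 burn out
  T.TTT
  .TTTT
  TTTFT
  F.F.F
  .F...
  ..F.F
Step 3: 4 trees catch fire, 7 burn out
  T.TTT
  .TTFT
  FTF.F
  .....
  .....
  .....
Step 4: 4 trees catch fire, 4 burn out
  T.TFT
  .TF.F
  .F...
  .....
  .....
  .....

T.TFT
.TF.F
.F...
.....
.....
.....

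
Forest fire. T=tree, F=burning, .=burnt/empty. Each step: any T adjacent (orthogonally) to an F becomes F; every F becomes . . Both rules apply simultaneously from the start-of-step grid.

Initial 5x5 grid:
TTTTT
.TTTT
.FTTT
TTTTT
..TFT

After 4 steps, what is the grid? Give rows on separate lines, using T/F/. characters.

Step 1: 6 trees catch fire, 2 burn out
  TTTTT
  .FTTT
  ..FTT
  TFTFT
  ..F.F
Step 2: 6 trees catch fire, 6 burn out
  TFTTT
  ..FTT
  ...FT
  F.F.F
  .....
Step 3: 4 trees catch fire, 6 burn out
  F.FTT
  ...FT
  ....F
  .....
  .....
Step 4: 2 trees catch fire, 4 burn out
  ...FT
  ....F
  .....
  .....
  .....

...FT
....F
.....
.....
.....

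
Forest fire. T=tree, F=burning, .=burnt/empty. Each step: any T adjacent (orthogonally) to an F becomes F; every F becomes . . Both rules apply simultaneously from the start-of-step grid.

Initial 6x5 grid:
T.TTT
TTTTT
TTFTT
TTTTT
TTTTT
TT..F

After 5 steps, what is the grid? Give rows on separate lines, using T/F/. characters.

Step 1: 5 trees catch fire, 2 burn out
  T.TTT
  TTFTT
  TF.FT
  TTFTT
  TTTTF
  TT...
Step 2: 10 trees catch fire, 5 burn out
  T.FTT
  TF.FT
  F...F
  TF.FF
  TTFF.
  TT...
Step 3: 5 trees catch fire, 10 burn out
  T..FT
  F...F
  .....
  F....
  TF...
  TT...
Step 4: 4 trees catch fire, 5 burn out
  F...F
  .....
  .....
  .....
  F....
  TF...
Step 5: 1 trees catch fire, 4 burn out
  .....
  .....
  .....
  .....
  .....
  F....

.....
.....
.....
.....
.....
F....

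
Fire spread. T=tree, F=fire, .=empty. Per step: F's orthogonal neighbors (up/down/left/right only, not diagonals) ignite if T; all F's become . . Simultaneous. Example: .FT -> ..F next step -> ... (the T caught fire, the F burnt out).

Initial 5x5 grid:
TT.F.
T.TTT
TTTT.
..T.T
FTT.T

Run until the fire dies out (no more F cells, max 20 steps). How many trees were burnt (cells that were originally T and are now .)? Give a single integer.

Answer: 13

Derivation:
Step 1: +2 fires, +2 burnt (F count now 2)
Step 2: +4 fires, +2 burnt (F count now 4)
Step 3: +2 fires, +4 burnt (F count now 2)
Step 4: +1 fires, +2 burnt (F count now 1)
Step 5: +1 fires, +1 burnt (F count now 1)
Step 6: +1 fires, +1 burnt (F count now 1)
Step 7: +1 fires, +1 burnt (F count now 1)
Step 8: +1 fires, +1 burnt (F count now 1)
Step 9: +0 fires, +1 burnt (F count now 0)
Fire out after step 9
Initially T: 15, now '.': 23
Total burnt (originally-T cells now '.'): 13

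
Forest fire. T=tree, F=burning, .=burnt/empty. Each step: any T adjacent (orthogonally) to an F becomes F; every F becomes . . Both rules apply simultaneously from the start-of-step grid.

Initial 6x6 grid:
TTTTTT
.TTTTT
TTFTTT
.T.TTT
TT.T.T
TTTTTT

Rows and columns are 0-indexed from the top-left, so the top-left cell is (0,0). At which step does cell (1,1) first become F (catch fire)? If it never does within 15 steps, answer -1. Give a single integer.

Step 1: cell (1,1)='T' (+3 fires, +1 burnt)
Step 2: cell (1,1)='F' (+7 fires, +3 burnt)
  -> target ignites at step 2
Step 3: cell (1,1)='.' (+7 fires, +7 burnt)
Step 4: cell (1,1)='.' (+7 fires, +7 burnt)
Step 5: cell (1,1)='.' (+5 fires, +7 burnt)
Step 6: cell (1,1)='.' (+1 fires, +5 burnt)
Step 7: cell (1,1)='.' (+0 fires, +1 burnt)
  fire out at step 7

2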